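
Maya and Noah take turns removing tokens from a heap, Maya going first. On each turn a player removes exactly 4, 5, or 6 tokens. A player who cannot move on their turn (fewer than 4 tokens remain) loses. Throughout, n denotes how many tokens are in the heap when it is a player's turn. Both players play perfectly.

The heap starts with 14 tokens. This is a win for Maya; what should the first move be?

Build the W/L table. Terminal = L. A non-terminal position is W if it has a move to some L; otherwise it is L.
n=0: no move → L
n=1: no move → L
n=2: no move → L
n=3: no move → L
n=4: can move to 0, which is L ⇒ W
n=5: can move to 1, which is L ⇒ W
n=6: can move to 2, which is L ⇒ W
n=7: can move to 3, which is L ⇒ W
n=8: can move to 3, which is L ⇒ W
n=9: can move to 3, which is L ⇒ W
n=10: moves to 6(W), 5(W), 4(W); every one is W ⇒ L
n=11: moves to 7(W), 6(W), 5(W); every one is W ⇒ L
n=12: moves to 8(W), 7(W), 6(W); every one is W ⇒ L
n=13: moves to 9(W), 8(W), 7(W); every one is W ⇒ L
n=14: can move to 10, which is L ⇒ W
From 14, the L positions reachable in one move are: 10.

Remove 4, leaving 10.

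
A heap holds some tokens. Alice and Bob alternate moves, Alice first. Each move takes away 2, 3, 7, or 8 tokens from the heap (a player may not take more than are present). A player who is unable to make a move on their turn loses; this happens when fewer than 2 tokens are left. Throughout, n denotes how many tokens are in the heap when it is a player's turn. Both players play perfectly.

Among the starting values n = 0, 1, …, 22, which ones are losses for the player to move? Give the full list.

0, 1, 5, 6, 10, 11, 15, 16, 20, 21

Classify positions by backward induction: terminal positions (no move available) are L. From any other position, the mover wins iff some move reaches an L.
n=0: no move → L
n=1: no move → L
n=2: W (go to 0, an L position)
n=3: W (go to 1, an L position)
n=4: W (go to 1, an L position)
n=5: L (options 3(W), 2(W) are all W)
n=6: L (options 4(W), 3(W) are all W)
n=7: W (go to 5, an L position)
n=8: W (go to 6, an L position)
n=9: W (go to 6, an L position)
n=10: L (options 8(W), 7(W), 3(W), 2(W) are all W)
n=11: L (options 9(W), 8(W), 4(W), 3(W) are all W)
n=12: W (go to 10, an L position)
n=13: W (go to 11, an L position)
n=14: W (go to 11, an L position)
n=15: L (options 13(W), 12(W), 8(W), 7(W) are all W)
n=16: L (options 14(W), 13(W), 9(W), 8(W) are all W)
n=17: W (go to 15, an L position)
n=18: W (go to 16, an L position)
n=19: W (go to 16, an L position)
n=20: L (options 18(W), 17(W), 13(W), 12(W) are all W)
n=21: L (options 19(W), 18(W), 14(W), 13(W) are all W)
n=22: W (go to 20, an L position)
The losing starting values of n are exactly the entries labelled L in this table (10 of them).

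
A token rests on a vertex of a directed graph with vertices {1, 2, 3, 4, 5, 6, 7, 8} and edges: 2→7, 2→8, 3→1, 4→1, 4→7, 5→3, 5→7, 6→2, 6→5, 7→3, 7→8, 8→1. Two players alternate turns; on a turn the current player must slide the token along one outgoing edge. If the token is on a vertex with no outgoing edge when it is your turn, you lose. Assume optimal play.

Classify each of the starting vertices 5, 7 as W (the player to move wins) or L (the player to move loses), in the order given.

Use the standard recursion: the mover loses at a terminal position; elsewhere, the mover wins exactly when some move hands the opponent an L position.
Every edge goes from a vertex to one that appears earlier in the order 1, 8, 3, 7, 5, 4, 2, 6, so processing vertices in that order labels each vertex after all of its successors.
1: no outgoing edge → L
8: →1(L), so W
3: →1(L), so W
7: →3(W), 8(W) — all W, so L
5: →7(L), so W
4: →7(L), so W
2: →7(L), so W
6: →2(W), 5(W) — all W, so L

5: W, 7: L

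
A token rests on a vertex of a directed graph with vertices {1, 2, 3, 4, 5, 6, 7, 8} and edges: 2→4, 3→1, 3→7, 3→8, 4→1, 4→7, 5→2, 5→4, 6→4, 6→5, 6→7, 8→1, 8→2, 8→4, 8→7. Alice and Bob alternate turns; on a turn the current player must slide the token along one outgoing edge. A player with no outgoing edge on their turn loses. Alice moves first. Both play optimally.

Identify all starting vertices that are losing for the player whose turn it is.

Build the W/L table. Terminal = L. A non-terminal position is W if it has a move to some L; otherwise it is L.
Every edge goes from a vertex to one that appears earlier in the order 7, 1, 4, 2, 8, 5, 3, 6, so processing vertices in that order labels each vertex after all of its successors.
7: no outgoing edge → L
1: no outgoing edge → L
4: reaches L-position 1 → W
2: only reaches 4(W), which is W → L
8: reaches L-position 2 → W
5: reaches L-position 2 → W
3: reaches L-position 1 → W
6: reaches L-position 7 → W
The losing starting vertices are exactly the entries labelled L in this table (3 of them).

1, 2, 7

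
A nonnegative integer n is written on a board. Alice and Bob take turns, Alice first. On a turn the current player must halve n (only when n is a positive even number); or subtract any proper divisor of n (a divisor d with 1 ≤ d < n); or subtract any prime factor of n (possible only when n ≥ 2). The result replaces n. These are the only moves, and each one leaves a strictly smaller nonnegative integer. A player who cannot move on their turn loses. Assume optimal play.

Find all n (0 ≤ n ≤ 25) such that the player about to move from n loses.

Classify positions by backward induction: terminal positions (no move available) are L. From any other position, the mover wins iff some move reaches an L.
n=0: no move → L
n=1: no move → L
n=2: reaches L-position 0 → W
n=3: reaches L-position 0 → W
n=4: only reaches 2(W), 3(W), all W → L
n=5: reaches L-position 0 → W
n=6: reaches L-position 4 → W
n=7: reaches L-position 0 → W
n=8: reaches L-position 4 → W
n=9: only reaches 6(W), 8(W), all W → L
n=10: reaches L-position 9 → W
n=11: reaches L-position 0 → W
n=12: reaches L-position 9 → W
n=13: reaches L-position 0 → W
n=14: only reaches 7(W), 12(W), 13(W), all W → L
n=15: reaches L-position 14 → W
n=16: reaches L-position 14 → W
n=17: reaches L-position 0 → W
n=18: reaches L-position 9 → W
n=19: reaches L-position 0 → W
n=20: only reaches 10(W), 15(W), 16(W), 18(W), 19(W), all W → L
n=21: reaches L-position 14 → W
n=22: reaches L-position 20 → W
n=23: reaches L-position 0 → W
n=24: reaches L-position 20 → W
n=25: reaches L-position 20 → W
Reading off the rows marked L gives the requested list; there are 6 such values of n.

0, 1, 4, 9, 14, 20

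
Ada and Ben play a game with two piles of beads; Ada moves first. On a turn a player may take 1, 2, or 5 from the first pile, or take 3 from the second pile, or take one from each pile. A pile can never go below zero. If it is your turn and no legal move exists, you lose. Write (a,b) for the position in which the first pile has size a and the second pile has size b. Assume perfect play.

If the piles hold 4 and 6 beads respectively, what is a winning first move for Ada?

Move to (3,6).

Build the W/L table. Terminal = L. A non-terminal position is W if it has a move to some L; otherwise it is L.
No move ever increases a pile, so every position that can arise here has a ≤ 4 and b ≤ 6; it is enough to label the cells with 0 ≤ a ≤ 4 and 0 ≤ b ≤ 6.
Every move lowers a or b (never raises either), so fill the grid row by row in increasing a, and left to right within a row: each cell's successors are then already labelled.
      b=0  b=1  b=2  b=3  b=4  b=5  b=6
a=0:    L    L    L    W    W    W    L
a=1:    W    W    W    W    L    L    W
a=2:    W    W    W    L    W    W    W
a=3:    L    L    L    W    W    W    L
a=4:    W    W    W    W    L    L    W
Cells with no legal move (terminal, hence L): (0,0), (0,1), (0,2).
The remaining L cells, each justified by listing all of its moves:
(0,6): only reaches (0,3)(W), which is W → L
(1,4): only reaches (0,4)(W), (1,1)(W), (0,3)(W), all W → L
(1,5): only reaches (0,5)(W), (1,2)(W), (0,4)(W), all W → L
(2,3): only reaches (1,3)(W), (0,3)(W), (2,0)(W), (1,2)(W), all W → L
(3,0): only reaches (2,0)(W), (1,0)(W), all W → L
(3,1): only reaches (2,1)(W), (1,1)(W), (2,0)(W), all W → L
(3,2): only reaches (2,2)(W), (1,2)(W), (2,1)(W), all W → L
(3,6): only reaches (2,6)(W), (1,6)(W), (3,3)(W), (2,5)(W), all W → L
(4,4): only reaches (3,4)(W), (2,4)(W), (4,1)(W), (3,3)(W), all W → L
(4,5): only reaches (3,5)(W), (2,5)(W), (4,2)(W), (3,4)(W), all W → L
Every other cell has at least one move into one of the L cells above, so it is W.
From (4,6), the L positions reachable in one move are: (3,6).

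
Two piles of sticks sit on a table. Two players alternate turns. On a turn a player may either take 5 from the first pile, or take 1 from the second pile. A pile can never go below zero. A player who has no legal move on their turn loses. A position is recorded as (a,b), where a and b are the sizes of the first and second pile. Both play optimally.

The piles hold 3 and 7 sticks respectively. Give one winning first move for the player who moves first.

Use the standard recursion: the mover loses at a terminal position; elsewhere, the mover wins exactly when some move hands the opponent an L position.
No move ever increases a pile, so every position that can arise here has a ≤ 3 and b ≤ 7; it is enough to label the cells with 0 ≤ a ≤ 3 and 0 ≤ b ≤ 7.
Every move lowers a or b (never raises either), so fill the grid row by row in increasing a, and left to right within a row: each cell's successors are then already labelled.
      b=0  b=1  b=2  b=3  b=4  b=5  b=6  b=7
a=0:    L    W    L    W    L    W    L    W
a=1:    L    W    L    W    L    W    L    W
a=2:    L    W    L    W    L    W    L    W
a=3:    L    W    L    W    L    W    L    W
Cells with no legal move (terminal, hence L): (0,0), (1,0), (2,0), (3,0).
The remaining L cells, each justified by listing all of its moves:
(0,2): →(0,1)(W) only, which is W, so L
(0,4): →(0,3)(W) only, which is W, so L
(0,6): →(0,5)(W) only, which is W, so L
(1,2): →(1,1)(W) only, which is W, so L
(1,4): →(1,3)(W) only, which is W, so L
(1,6): →(1,5)(W) only, which is W, so L
(2,2): →(2,1)(W) only, which is W, so L
(2,4): →(2,3)(W) only, which is W, so L
(2,6): →(2,5)(W) only, which is W, so L
(3,2): →(3,1)(W) only, which is W, so L
(3,4): →(3,3)(W) only, which is W, so L
(3,6): →(3,5)(W) only, which is W, so L
Every other cell has at least one move into one of the L cells above, so it is W.
From (3,7), the L positions reachable in one move are: (3,6).

Move to (3,6).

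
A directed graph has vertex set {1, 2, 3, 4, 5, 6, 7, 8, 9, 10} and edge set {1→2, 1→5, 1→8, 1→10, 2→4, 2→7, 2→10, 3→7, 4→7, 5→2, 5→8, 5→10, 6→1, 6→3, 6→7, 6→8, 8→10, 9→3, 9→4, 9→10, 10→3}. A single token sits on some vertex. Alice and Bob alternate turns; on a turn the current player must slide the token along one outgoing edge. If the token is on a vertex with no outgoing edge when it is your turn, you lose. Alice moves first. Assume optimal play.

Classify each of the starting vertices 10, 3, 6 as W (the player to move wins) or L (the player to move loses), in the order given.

10: L, 3: W, 6: W

Positions with no move are L. A position that does have a move is losing for the player to move precisely when every available move leads to a winning position for the opponent. Fill in the labels:
Every edge goes from a vertex to one that appears earlier in the order 7, 3, 4, 10, 2, 8, 5, 1, 6, 9, so processing vertices in that order labels each vertex after all of its successors.
7: no outgoing edge → L
3: can move to 7, which is L ⇒ W
4: can move to 7, which is L ⇒ W
10: the only move is to 3(W), a W ⇒ L
2: can move to 10, which is L ⇒ W
8: can move to 10, which is L ⇒ W
5: can move to 10, which is L ⇒ W
1: can move to 10, which is L ⇒ W
6: can move to 7, which is L ⇒ W
9: can move to 10, which is L ⇒ W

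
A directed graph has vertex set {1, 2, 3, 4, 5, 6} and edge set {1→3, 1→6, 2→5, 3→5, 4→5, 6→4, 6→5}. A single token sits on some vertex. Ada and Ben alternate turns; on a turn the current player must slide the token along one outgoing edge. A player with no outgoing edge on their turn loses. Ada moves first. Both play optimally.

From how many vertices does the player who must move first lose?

2

Positions with no move are L. A position that does have a move is losing for the player to move precisely when every available move leads to a winning position for the opponent. Fill in the labels:
Every edge goes from a vertex to one that appears earlier in the order 5, 4, 6, 2, 3, 1, so processing vertices in that order labels each vertex after all of its successors.
5: no outgoing edge → L
4: W (go to 5, an L position)
6: W (go to 5, an L position)
2: W (go to 5, an L position)
3: W (go to 5, an L position)
1: L (options 3(W), 6(W) are all W)
The L vertices are 1, 5; that is 2 in all.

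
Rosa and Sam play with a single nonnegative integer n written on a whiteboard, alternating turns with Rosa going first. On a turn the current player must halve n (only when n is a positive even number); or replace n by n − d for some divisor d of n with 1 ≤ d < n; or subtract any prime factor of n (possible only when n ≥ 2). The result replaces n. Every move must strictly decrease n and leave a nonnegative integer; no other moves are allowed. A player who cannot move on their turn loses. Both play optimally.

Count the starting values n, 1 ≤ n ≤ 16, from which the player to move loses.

Label each position W (a win for the player to move) or L (a loss). A position with no legal move is L; any other position is W exactly when some move reaches an L, and L when every move reaches a W.
n=0: no move → L
n=1: no move → L
n=2: can move to 0, which is L ⇒ W
n=3: can move to 0, which is L ⇒ W
n=4: moves to 2(W), 3(W); every one is W ⇒ L
n=5: can move to 0, which is L ⇒ W
n=6: can move to 4, which is L ⇒ W
n=7: can move to 0, which is L ⇒ W
n=8: can move to 4, which is L ⇒ W
n=9: moves to 6(W), 8(W); every one is W ⇒ L
n=10: can move to 9, which is L ⇒ W
n=11: can move to 0, which is L ⇒ W
n=12: can move to 9, which is L ⇒ W
n=13: can move to 0, which is L ⇒ W
n=14: moves to 7(W), 12(W), 13(W); every one is W ⇒ L
n=15: can move to 14, which is L ⇒ W
n=16: can move to 14, which is L ⇒ W
L entries with 1 ≤ n ≤ 16 (n=0 is outside the asked range and is not counted): n = 1, 4, 9, 14; that makes 4.

4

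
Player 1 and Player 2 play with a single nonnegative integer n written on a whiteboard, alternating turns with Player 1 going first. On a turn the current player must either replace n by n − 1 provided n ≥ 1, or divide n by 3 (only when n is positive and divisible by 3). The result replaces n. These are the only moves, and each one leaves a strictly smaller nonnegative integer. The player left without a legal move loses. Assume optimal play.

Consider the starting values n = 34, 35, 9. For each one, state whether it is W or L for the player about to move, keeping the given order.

Compute win/loss labels from the base case upward. A position with no move is L. Any other position is W if it can reach an L in one move, else L.
n=0: no move → L
n=1: W (go to 0, an L position)
n=2: L (sole option 1(W) is W)
n=3: W (go to 2, an L position)
n=4: L (sole option 3(W) is W)
n=5: W (go to 4, an L position)
n=6: W (go to 2, an L position)
n=7: L (sole option 6(W) is W)
n=8: W (go to 7, an L position)
n=9: L (options 3(W), 8(W) are all W)
n=10: W (go to 9, an L position)
n=11: L (sole option 10(W) is W)
n=12: W (go to 4, an L position)
n=13: L (sole option 12(W) is W)
n=14: W (go to 13, an L position)
n=15: L (options 5(W), 14(W) are all W)
n=16: W (go to 15, an L position)
n=17: L (sole option 16(W) is W)
n=18: W (go to 17, an L position)
n=19: L (sole option 18(W) is W)
n=20: W (go to 19, an L position)
n=21: W (go to 7, an L position)
n=22: L (sole option 21(W) is W)
n=23: W (go to 22, an L position)
n=24: L (options 8(W), 23(W) are all W)
n=25: W (go to 24, an L position)
n=26: L (sole option 25(W) is W)
n=27: W (go to 9, an L position)
n=28: L (sole option 27(W) is W)
n=29: W (go to 28, an L position)
n=30: L (options 10(W), 29(W) are all W)
n=31: W (go to 30, an L position)
n=32: L (sole option 31(W) is W)
n=33: W (go to 11, an L position)
n=34: L (sole option 33(W) is W)
n=35: W (go to 34, an L position)

34: L, 35: W, 9: L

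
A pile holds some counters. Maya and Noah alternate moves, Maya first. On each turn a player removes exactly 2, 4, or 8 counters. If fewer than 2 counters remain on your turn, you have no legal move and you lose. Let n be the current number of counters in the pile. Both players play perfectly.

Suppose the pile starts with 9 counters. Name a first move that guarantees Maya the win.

Remove 2, leaving 7.

Use the standard recursion: the mover loses at a terminal position; elsewhere, the mover wins exactly when some move hands the opponent an L position.
n=0: no move → L
n=1: no move → L
n=2: can move to 0, which is L ⇒ W
n=3: can move to 1, which is L ⇒ W
n=4: can move to 0, which is L ⇒ W
n=5: can move to 1, which is L ⇒ W
n=6: moves to 4(W), 2(W); every one is W ⇒ L
n=7: moves to 5(W), 3(W); every one is W ⇒ L
n=8: can move to 6, which is L ⇒ W
n=9: can move to 7, which is L ⇒ W
From 9, the L positions reachable in one move are: 7, 1. Any move reaching one of these is winning.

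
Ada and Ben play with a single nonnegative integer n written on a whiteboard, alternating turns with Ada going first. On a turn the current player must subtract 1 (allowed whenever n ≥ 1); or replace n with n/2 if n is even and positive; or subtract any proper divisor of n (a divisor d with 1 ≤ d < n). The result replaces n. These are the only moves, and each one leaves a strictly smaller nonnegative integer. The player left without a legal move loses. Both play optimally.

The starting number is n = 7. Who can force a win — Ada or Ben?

Ben wins.

Use the standard recursion: the mover loses at a terminal position; elsewhere, the mover wins exactly when some move hands the opponent an L position.
n=0: no move → L
n=1: can move to 0, which is L ⇒ W
n=2: the only move is to 1(W), a W ⇒ L
n=3: can move to 2, which is L ⇒ W
n=4: can move to 2, which is L ⇒ W
n=5: the only move is to 4(W), a W ⇒ L
n=6: can move to 5, which is L ⇒ W
n=7: the only move is to 6(W), a W ⇒ L
The starting position 7 is L: whatever Ada does, the opponent receives a W position.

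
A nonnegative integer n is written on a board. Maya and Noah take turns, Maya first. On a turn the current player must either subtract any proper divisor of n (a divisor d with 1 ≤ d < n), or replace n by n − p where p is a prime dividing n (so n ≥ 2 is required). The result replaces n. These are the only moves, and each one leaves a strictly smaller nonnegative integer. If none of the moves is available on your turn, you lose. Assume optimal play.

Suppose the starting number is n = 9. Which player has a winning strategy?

Label each position W (a win for the player to move) or L (a loss). A position with no legal move is L; any other position is W exactly when some move reaches an L, and L when every move reaches a W.
n=0: no move → L
n=1: no move → L
n=2: can move to 0, which is L ⇒ W
n=3: can move to 0, which is L ⇒ W
n=4: moves to 2(W), 3(W); every one is W ⇒ L
n=5: can move to 0, which is L ⇒ W
n=6: can move to 4, which is L ⇒ W
n=7: can move to 0, which is L ⇒ W
n=8: can move to 4, which is L ⇒ W
n=9: moves to 6(W), 8(W); every one is W ⇒ L
The starting position 9 is L: whatever Maya does, the opponent receives a W position.

Noah wins.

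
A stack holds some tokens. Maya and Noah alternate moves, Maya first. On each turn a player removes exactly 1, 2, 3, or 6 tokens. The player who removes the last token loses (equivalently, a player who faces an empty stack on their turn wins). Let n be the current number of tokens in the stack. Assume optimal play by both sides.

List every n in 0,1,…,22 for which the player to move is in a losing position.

Label each position W (a win for the player to move) or L (a loss). A position with no legal move is W; any other position is W exactly when some move reaches an L, and L when every move reaches a W.
n=0: no move; the opponent has just taken the last token and therefore loses → W
n=1: only reaches 0(W), which is W → L
n=2: reaches L-position 1 → W
n=3: reaches L-position 1 → W
n=4: reaches L-position 1 → W
n=5: only reaches 4(W), 3(W), 2(W), all W → L
n=6: reaches L-position 5 → W
n=7: reaches L-position 5 → W
n=8: reaches L-position 5 → W
n=9: only reaches 8(W), 7(W), 6(W), 3(W), all W → L
n=10: reaches L-position 9 → W
n=11: reaches L-position 9 → W
n=12: reaches L-position 9 → W
n=13: only reaches 12(W), 11(W), 10(W), 7(W), all W → L
n=14: reaches L-position 13 → W
n=15: reaches L-position 13 → W
n=16: reaches L-position 13 → W
n=17: only reaches 16(W), 15(W), 14(W), 11(W), all W → L
n=18: reaches L-position 17 → W
n=19: reaches L-position 17 → W
n=20: reaches L-position 17 → W
n=21: only reaches 20(W), 19(W), 18(W), 15(W), all W → L
n=22: reaches L-position 21 → W
Reading off the rows marked L gives the requested list; there are 6 such values of n.

1, 5, 9, 13, 17, 21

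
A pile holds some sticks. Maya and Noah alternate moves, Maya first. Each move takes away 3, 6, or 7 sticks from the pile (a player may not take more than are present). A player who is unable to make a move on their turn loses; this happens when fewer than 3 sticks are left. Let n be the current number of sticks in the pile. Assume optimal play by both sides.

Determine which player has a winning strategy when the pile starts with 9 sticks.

Maya wins.

Build the W/L table. Terminal = L. A non-terminal position is W if it has a move to some L; otherwise it is L.
n=0: no move → L
n=1: no move → L
n=2: no move → L
n=3: →0(L), so W
n=4: →1(L), so W
n=5: →2(L), so W
n=6: →0(L), so W
n=7: →1(L), so W
n=8: →2(L), so W
n=9: →2(L), so W
From 9 Maya can remove 7, leaving 2, reaching an L position.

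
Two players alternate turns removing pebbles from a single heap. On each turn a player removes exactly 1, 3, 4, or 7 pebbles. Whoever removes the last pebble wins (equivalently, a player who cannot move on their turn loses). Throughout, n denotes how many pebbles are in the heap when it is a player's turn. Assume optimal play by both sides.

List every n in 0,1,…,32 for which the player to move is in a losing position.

Build the W/L table. Terminal = L. A non-terminal position is W if it has a move to some L; otherwise it is L.
n=0: no move → L
n=1: reaches L-position 0 → W
n=2: only reaches 1(W), which is W → L
n=3: reaches L-position 2 → W
n=4: reaches L-position 0 → W
n=5: reaches L-position 2 → W
n=6: reaches L-position 2 → W
n=7: reaches L-position 0 → W
n=8: only reaches 7(W), 5(W), 4(W), 1(W), all W → L
n=9: reaches L-position 8 → W
n=10: only reaches 9(W), 7(W), 6(W), 3(W), all W → L
n=11: reaches L-position 10 → W
n=12: reaches L-position 8 → W
n=13: reaches L-position 10 → W
n=14: reaches L-position 10 → W
n=15: reaches L-position 8 → W
n=16: only reaches 15(W), 13(W), 12(W), 9(W), all W → L
n=17: reaches L-position 16 → W
n=18: only reaches 17(W), 15(W), 14(W), 11(W), all W → L
n=19: reaches L-position 18 → W
n=20: reaches L-position 16 → W
n=21: reaches L-position 18 → W
n=22: reaches L-position 18 → W
n=23: reaches L-position 16 → W
n=24: only reaches 23(W), 21(W), 20(W), 17(W), all W → L
n=25: reaches L-position 24 → W
n=26: only reaches 25(W), 23(W), 22(W), 19(W), all W → L
n=27: reaches L-position 26 → W
n=28: reaches L-position 24 → W
n=29: reaches L-position 26 → W
n=30: reaches L-position 26 → W
n=31: reaches L-position 24 → W
n=32: only reaches 31(W), 29(W), 28(W), 25(W), all W → L
The losing starting values of n are exactly the entries labelled L in this table (9 of them).

0, 2, 8, 10, 16, 18, 24, 26, 32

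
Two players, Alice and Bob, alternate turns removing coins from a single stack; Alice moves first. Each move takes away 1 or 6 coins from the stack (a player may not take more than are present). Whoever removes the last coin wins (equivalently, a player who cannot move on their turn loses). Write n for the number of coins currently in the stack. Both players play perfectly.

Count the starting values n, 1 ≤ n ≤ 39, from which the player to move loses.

17

Positions with no move are L. A position that does have a move is losing for the player to move precisely when every available move leads to a winning position for the opponent. Fill in the labels:
n=0: no move → L
n=1: reaches L-position 0 → W
n=2: only reaches 1(W), which is W → L
n=3: reaches L-position 2 → W
n=4: only reaches 3(W), which is W → L
n=5: reaches L-position 4 → W
n=6: reaches L-position 0 → W
n=7: only reaches 6(W), 1(W), all W → L
n=8: reaches L-position 7 → W
n=9: only reaches 8(W), 3(W), all W → L
n=10: reaches L-position 9 → W
n=11: only reaches 10(W), 5(W), all W → L
n=12: reaches L-position 11 → W
n=13: reaches L-position 7 → W
n=14: only reaches 13(W), 8(W), all W → L
n=15: reaches L-position 14 → W
n=16: only reaches 15(W), 10(W), all W → L
n=17: reaches L-position 16 → W
n=18: only reaches 17(W), 12(W), all W → L
n=19: reaches L-position 18 → W
n=20: reaches L-position 14 → W
n=21: only reaches 20(W), 15(W), all W → L
n=22: reaches L-position 21 → W
n=23: only reaches 22(W), 17(W), all W → L
n=24: reaches L-position 23 → W
n=25: only reaches 24(W), 19(W), all W → L
n=26: reaches L-position 25 → W
n=27: reaches L-position 21 → W
n=28: only reaches 27(W), 22(W), all W → L
n=29: reaches L-position 28 → W
n=30: only reaches 29(W), 24(W), all W → L
n=31: reaches L-position 30 → W
n=32: only reaches 31(W), 26(W), all W → L
n=33: reaches L-position 32 → W
n=34: reaches L-position 28 → W
n=35: only reaches 34(W), 29(W), all W → L
n=36: reaches L-position 35 → W
n=37: only reaches 36(W), 31(W), all W → L
n=38: reaches L-position 37 → W
n=39: only reaches 38(W), 33(W), all W → L
L entries with 1 ≤ n ≤ 39 (n=0 is outside the asked range and is not counted): n = 2, 4, 7, 9, 11, 14, 16, 18, 21, 23, 25, 28, 30, 32, 35, 37, 39; that makes 17.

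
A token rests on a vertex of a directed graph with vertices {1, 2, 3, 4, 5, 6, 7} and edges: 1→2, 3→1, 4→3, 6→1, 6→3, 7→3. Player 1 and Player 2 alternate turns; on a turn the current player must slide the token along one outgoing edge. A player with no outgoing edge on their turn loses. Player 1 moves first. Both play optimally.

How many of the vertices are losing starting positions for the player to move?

Label each position W (a win for the player to move) or L (a loss). A position with no legal move is L; any other position is W exactly when some move reaches an L, and L when every move reaches a W.
Every edge goes from a vertex to one that appears earlier in the order 2, 5, 1, 3, 7, 4, 6, so processing vertices in that order labels each vertex after all of its successors.
2: no outgoing edge → L
5: no outgoing edge → L
1: W (go to 2, an L position)
3: L (sole option 1(W) is W)
7: W (go to 3, an L position)
4: W (go to 3, an L position)
6: W (go to 3, an L position)
The L vertices are 2, 3, 5; that is 3 in all.

3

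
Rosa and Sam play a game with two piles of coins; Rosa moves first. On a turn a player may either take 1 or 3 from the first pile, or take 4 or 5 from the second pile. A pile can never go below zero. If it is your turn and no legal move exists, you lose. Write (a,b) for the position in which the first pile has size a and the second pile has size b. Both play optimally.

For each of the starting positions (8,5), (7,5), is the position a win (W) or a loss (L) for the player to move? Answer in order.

(8,5): W, (7,5): L

Work bottom-up. With no move the player to move loses. Otherwise the position is W if at least one move leads to an L position for the opponent, and L if every move leads to a W.
No move ever increases a pile, so every position that can arise here has a ≤ 8 and b ≤ 5; it is enough to label the cells with 0 ≤ a ≤ 8 and 0 ≤ b ≤ 5.
Every move lowers a or b (never raises either), so fill the grid row by row in increasing a, and left to right within a row: each cell's successors are then already labelled.
      b=0  b=1  b=2  b=3  b=4  b=5
a=0:    L    L    L    L    W    W
a=1:    W    W    W    W    L    L
a=2:    L    L    L    L    W    W
a=3:    W    W    W    W    L    L
a=4:    L    L    L    L    W    W
a=5:    W    W    W    W    L    L
a=6:    L    L    L    L    W    W
a=7:    W    W    W    W    L    L
a=8:    L    L    L    L    W    W
Cells with no legal move (terminal, hence L): (0,0), (0,1), (0,2), (0,3).
The remaining L cells, each justified by listing all of its moves:
(1,4): only reaches (0,4)(W), (1,0)(W), all W → L
(1,5): only reaches (0,5)(W), (1,1)(W), (1,0)(W), all W → L
(2,0): only reaches (1,0)(W), which is W → L
(2,1): only reaches (1,1)(W), which is W → L
(2,2): only reaches (1,2)(W), which is W → L
(2,3): only reaches (1,3)(W), which is W → L
(3,4): only reaches (2,4)(W), (0,4)(W), (3,0)(W), all W → L
(3,5): only reaches (2,5)(W), (0,5)(W), (3,1)(W), (3,0)(W), all W → L
(4,0): only reaches (3,0)(W), (1,0)(W), all W → L
(4,1): only reaches (3,1)(W), (1,1)(W), all W → L
(4,2): only reaches (3,2)(W), (1,2)(W), all W → L
(4,3): only reaches (3,3)(W), (1,3)(W), all W → L
(5,4): only reaches (4,4)(W), (2,4)(W), (5,0)(W), all W → L
(5,5): only reaches (4,5)(W), (2,5)(W), (5,1)(W), (5,0)(W), all W → L
(6,0): only reaches (5,0)(W), (3,0)(W), all W → L
(6,1): only reaches (5,1)(W), (3,1)(W), all W → L
(6,2): only reaches (5,2)(W), (3,2)(W), all W → L
(6,3): only reaches (5,3)(W), (3,3)(W), all W → L
(7,4): only reaches (6,4)(W), (4,4)(W), (7,0)(W), all W → L
(7,5): only reaches (6,5)(W), (4,5)(W), (7,1)(W), (7,0)(W), all W → L
(8,0): only reaches (7,0)(W), (5,0)(W), all W → L
(8,1): only reaches (7,1)(W), (5,1)(W), all W → L
(8,2): only reaches (7,2)(W), (5,2)(W), all W → L
(8,3): only reaches (7,3)(W), (5,3)(W), all W → L
Every other cell has at least one move into one of the L cells above, so it is W.
(8,5): the move to (7,5) reaches an L cell, so W
(7,5): one of the L cells justified above, so L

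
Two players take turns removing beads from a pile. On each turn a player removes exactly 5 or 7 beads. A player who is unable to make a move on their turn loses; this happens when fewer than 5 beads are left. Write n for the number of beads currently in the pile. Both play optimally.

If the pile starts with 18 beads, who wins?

Use the standard recursion: the mover loses at a terminal position; elsewhere, the mover wins exactly when some move hands the opponent an L position.
n=0: no move → L
n=1: no move → L
n=2: no move → L
n=3: no move → L
n=4: no move → L
n=5: →0(L), so W
n=6: →1(L), so W
n=7: →2(L), so W
n=8: →3(L), so W
n=9: →4(L), so W
n=10: →3(L), so W
n=11: →4(L), so W
n=12: →7(W), 5(W) — all W, so L
n=13: →8(W), 6(W) — all W, so L
n=14: →9(W), 7(W) — all W, so L
n=15: →10(W), 8(W) — all W, so L
n=16: →11(W), 9(W) — all W, so L
n=17: →12(L), so W
n=18: →13(L), so W
The starting position 18 is W: the player to move should remove 5, leaving 13, handing over an L position.

The first player wins.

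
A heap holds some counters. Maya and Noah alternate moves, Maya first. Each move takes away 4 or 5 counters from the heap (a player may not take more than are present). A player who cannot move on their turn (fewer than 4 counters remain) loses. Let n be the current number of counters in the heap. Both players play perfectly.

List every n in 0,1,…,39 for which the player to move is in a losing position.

0, 1, 2, 3, 9, 10, 11, 12, 18, 19, 20, 21, 27, 28, 29, 30, 36, 37, 38, 39

Build the W/L table. Terminal = L. A non-terminal position is W if it has a move to some L; otherwise it is L.
n=0: no move → L
n=1: no move → L
n=2: no move → L
n=3: no move → L
n=4: W (go to 0, an L position)
n=5: W (go to 1, an L position)
n=6: W (go to 2, an L position)
n=7: W (go to 3, an L position)
n=8: W (go to 3, an L position)
n=9: L (options 5(W), 4(W) are all W)
n=10: L (options 6(W), 5(W) are all W)
n=11: L (options 7(W), 6(W) are all W)
n=12: L (options 8(W), 7(W) are all W)
n=13: W (go to 9, an L position)
n=14: W (go to 10, an L position)
n=15: W (go to 11, an L position)
n=16: W (go to 12, an L position)
n=17: W (go to 12, an L position)
n=18: L (options 14(W), 13(W) are all W)
n=19: L (options 15(W), 14(W) are all W)
n=20: L (options 16(W), 15(W) are all W)
n=21: L (options 17(W), 16(W) are all W)
n=22: W (go to 18, an L position)
n=23: W (go to 19, an L position)
n=24: W (go to 20, an L position)
n=25: W (go to 21, an L position)
n=26: W (go to 21, an L position)
n=27: L (options 23(W), 22(W) are all W)
n=28: L (options 24(W), 23(W) are all W)
n=29: L (options 25(W), 24(W) are all W)
n=30: L (options 26(W), 25(W) are all W)
n=31: W (go to 27, an L position)
n=32: W (go to 28, an L position)
n=33: W (go to 29, an L position)
n=34: W (go to 30, an L position)
n=35: W (go to 30, an L position)
n=36: L (options 32(W), 31(W) are all W)
n=37: L (options 33(W), 32(W) are all W)
n=38: L (options 34(W), 33(W) are all W)
n=39: L (options 35(W), 34(W) are all W)
Reading off the rows marked L gives the requested list; there are 20 such values of n.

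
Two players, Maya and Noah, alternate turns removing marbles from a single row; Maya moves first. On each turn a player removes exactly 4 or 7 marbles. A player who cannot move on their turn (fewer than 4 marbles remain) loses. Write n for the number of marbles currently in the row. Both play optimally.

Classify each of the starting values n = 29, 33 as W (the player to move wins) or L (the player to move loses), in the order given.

29: W, 33: L

Label each position W (a win for the player to move) or L (a loss). A position with no legal move is L; any other position is W exactly when some move reaches an L, and L when every move reaches a W.
n=0: no move → L
n=1: no move → L
n=2: no move → L
n=3: no move → L
n=4: reaches L-position 0 → W
n=5: reaches L-position 1 → W
n=6: reaches L-position 2 → W
n=7: reaches L-position 3 → W
n=8: reaches L-position 1 → W
n=9: reaches L-position 2 → W
n=10: reaches L-position 3 → W
n=11: only reaches 7(W), 4(W), all W → L
n=12: only reaches 8(W), 5(W), all W → L
n=13: only reaches 9(W), 6(W), all W → L
n=14: only reaches 10(W), 7(W), all W → L
n=15: reaches L-position 11 → W
n=16: reaches L-position 12 → W
n=17: reaches L-position 13 → W
n=18: reaches L-position 14 → W
n=19: reaches L-position 12 → W
n=20: reaches L-position 13 → W
n=21: reaches L-position 14 → W
n=22: only reaches 18(W), 15(W), all W → L
n=23: only reaches 19(W), 16(W), all W → L
n=24: only reaches 20(W), 17(W), all W → L
n=25: only reaches 21(W), 18(W), all W → L
n=26: reaches L-position 22 → W
n=27: reaches L-position 23 → W
n=28: reaches L-position 24 → W
n=29: reaches L-position 25 → W
n=30: reaches L-position 23 → W
n=31: reaches L-position 24 → W
n=32: reaches L-position 25 → W
n=33: only reaches 29(W), 26(W), all W → L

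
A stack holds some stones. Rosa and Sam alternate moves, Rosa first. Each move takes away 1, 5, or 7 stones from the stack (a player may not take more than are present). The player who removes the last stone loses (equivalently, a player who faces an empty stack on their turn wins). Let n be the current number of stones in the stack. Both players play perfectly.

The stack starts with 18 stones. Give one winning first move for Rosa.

Build the W/L table. Terminal = W. A non-terminal position is W if it has a move to some L; otherwise it is L.
n=0: no move; the opponent has just taken the last stone and therefore loses → W
n=1: L (sole option 0(W) is W)
n=2: W (go to 1, an L position)
n=3: L (sole option 2(W) is W)
n=4: W (go to 3, an L position)
n=5: L (options 4(W), 0(W) are all W)
n=6: W (go to 5, an L position)
n=7: L (options 6(W), 2(W), 0(W) are all W)
n=8: W (go to 7, an L position)
n=9: L (options 8(W), 4(W), 2(W) are all W)
n=10: W (go to 9, an L position)
n=11: L (options 10(W), 6(W), 4(W) are all W)
n=12: W (go to 11, an L position)
n=13: L (options 12(W), 8(W), 6(W) are all W)
n=14: W (go to 13, an L position)
n=15: L (options 14(W), 10(W), 8(W) are all W)
n=16: W (go to 15, an L position)
n=17: L (options 16(W), 12(W), 10(W) are all W)
n=18: W (go to 17, an L position)
From 18, the L positions reachable in one move are: 17, 13, 11. Any move reaching one of these is winning.

Remove 1, leaving 17.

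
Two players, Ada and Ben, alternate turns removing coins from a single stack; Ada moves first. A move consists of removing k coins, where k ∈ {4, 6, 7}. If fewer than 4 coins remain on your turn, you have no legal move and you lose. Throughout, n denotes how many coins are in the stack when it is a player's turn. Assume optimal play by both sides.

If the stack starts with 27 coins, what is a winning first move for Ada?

Compute win/loss labels from the base case upward. A position with no move is L. Any other position is W if it can reach an L in one move, else L.
n=0: no move → L
n=1: no move → L
n=2: no move → L
n=3: no move → L
n=4: W (go to 0, an L position)
n=5: W (go to 1, an L position)
n=6: W (go to 2, an L position)
n=7: W (go to 3, an L position)
n=8: W (go to 2, an L position)
n=9: W (go to 3, an L position)
n=10: W (go to 3, an L position)
n=11: L (options 7(W), 5(W), 4(W) are all W)
n=12: L (options 8(W), 6(W), 5(W) are all W)
n=13: L (options 9(W), 7(W), 6(W) are all W)
n=14: L (options 10(W), 8(W), 7(W) are all W)
n=15: W (go to 11, an L position)
n=16: W (go to 12, an L position)
n=17: W (go to 13, an L position)
n=18: W (go to 14, an L position)
n=19: W (go to 13, an L position)
n=20: W (go to 14, an L position)
n=21: W (go to 14, an L position)
n=22: L (options 18(W), 16(W), 15(W) are all W)
n=23: L (options 19(W), 17(W), 16(W) are all W)
n=24: L (options 20(W), 18(W), 17(W) are all W)
n=25: L (options 21(W), 19(W), 18(W) are all W)
n=26: W (go to 22, an L position)
n=27: W (go to 23, an L position)
From 27, the L positions reachable in one move are: 23.

Remove 4, leaving 23.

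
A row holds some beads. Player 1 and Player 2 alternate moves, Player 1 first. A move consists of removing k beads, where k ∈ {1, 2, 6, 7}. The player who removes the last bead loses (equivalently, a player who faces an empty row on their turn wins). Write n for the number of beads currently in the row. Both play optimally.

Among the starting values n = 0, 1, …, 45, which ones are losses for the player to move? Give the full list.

1, 4, 9, 12, 17, 20, 25, 28, 33, 36, 41, 44

Classify positions by backward induction: terminal positions (no move available) are W. From any other position, the mover wins iff some move reaches an L.
n=0: no move; the opponent has just taken the last bead and therefore loses → W
n=1: L (sole option 0(W) is W)
n=2: W (go to 1, an L position)
n=3: W (go to 1, an L position)
n=4: L (options 3(W), 2(W) are all W)
n=5: W (go to 4, an L position)
n=6: W (go to 4, an L position)
n=7: W (go to 1, an L position)
n=8: W (go to 1, an L position)
n=9: L (options 8(W), 7(W), 3(W), 2(W) are all W)
n=10: W (go to 9, an L position)
n=11: W (go to 9, an L position)
n=12: L (options 11(W), 10(W), 6(W), 5(W) are all W)
n=13: W (go to 12, an L position)
n=14: W (go to 12, an L position)
n=15: W (go to 9, an L position)
n=16: W (go to 9, an L position)
n=17: L (options 16(W), 15(W), 11(W), 10(W) are all W)
n=18: W (go to 17, an L position)
n=19: W (go to 17, an L position)
n=20: L (options 19(W), 18(W), 14(W), 13(W) are all W)
n=21: W (go to 20, an L position)
n=22: W (go to 20, an L position)
n=23: W (go to 17, an L position)
n=24: W (go to 17, an L position)
n=25: L (options 24(W), 23(W), 19(W), 18(W) are all W)
n=26: W (go to 25, an L position)
n=27: W (go to 25, an L position)
n=28: L (options 27(W), 26(W), 22(W), 21(W) are all W)
n=29: W (go to 28, an L position)
n=30: W (go to 28, an L position)
n=31: W (go to 25, an L position)
n=32: W (go to 25, an L position)
n=33: L (options 32(W), 31(W), 27(W), 26(W) are all W)
n=34: W (go to 33, an L position)
n=35: W (go to 33, an L position)
n=36: L (options 35(W), 34(W), 30(W), 29(W) are all W)
n=37: W (go to 36, an L position)
n=38: W (go to 36, an L position)
n=39: W (go to 33, an L position)
n=40: W (go to 33, an L position)
n=41: L (options 40(W), 39(W), 35(W), 34(W) are all W)
n=42: W (go to 41, an L position)
n=43: W (go to 41, an L position)
n=44: L (options 43(W), 42(W), 38(W), 37(W) are all W)
n=45: W (go to 44, an L position)
The losing starting values of n are exactly the entries labelled L in this table (12 of them).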